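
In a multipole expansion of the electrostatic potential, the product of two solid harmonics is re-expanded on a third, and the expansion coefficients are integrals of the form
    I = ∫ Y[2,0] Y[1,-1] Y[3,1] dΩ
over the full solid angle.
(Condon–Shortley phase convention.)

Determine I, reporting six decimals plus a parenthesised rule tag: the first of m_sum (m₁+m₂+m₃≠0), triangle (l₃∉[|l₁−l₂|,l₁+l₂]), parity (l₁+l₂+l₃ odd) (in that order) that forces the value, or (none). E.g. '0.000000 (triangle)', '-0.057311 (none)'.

Rules hold: Σm=0, L=6 even, 1≤3≤3.
N = 5·3·7 = 105
Δ = 0!·4!·2!/7! = 1/105
Racah Σ t=0..0: t=0:+1/4 = 1/4
⇒ 3j(2 1 3; 0 0 0)² = 3/35, sgn -1
Racah Σ t=0..0: t=0:+1/8 = 1/8
⇒ 3j(2 1 3; 0 -1 1)² = 2/35, sgn +1
4πI² = N·(3j₀)²·(3jₘ)² = 18/35
I = -1·√(0.514286/4π) = -0.20230066
No selection rule forces the value: the integral is nonzero (none).

-0.202301 (none)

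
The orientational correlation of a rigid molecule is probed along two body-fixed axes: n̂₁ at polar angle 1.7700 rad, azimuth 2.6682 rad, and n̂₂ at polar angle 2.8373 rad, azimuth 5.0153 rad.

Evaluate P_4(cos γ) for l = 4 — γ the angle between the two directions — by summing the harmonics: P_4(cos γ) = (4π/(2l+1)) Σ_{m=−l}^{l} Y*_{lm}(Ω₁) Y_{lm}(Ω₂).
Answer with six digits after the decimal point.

0.373919

Summing Y*_{l m}(θ₁,φ₁)·Y_{l m}(θ₂,φ₂) over m ∈ [−4, 4]; prefactor 4π/(2·4+1) = 1.396263:
  m=-4: (-0.129592-0.387454i) × (+0.001253-0.003339i) = -0.001456-0.000053i  (running Σ = -0.001456-0.000053i)
  m=-3: (+0.035004-0.230645i) × (+0.025334+0.019745i) = +0.005441-0.005152i  (running Σ = +0.003985-0.005205i)
  m=-2: (-0.136325+0.189345i) × (-0.132604+0.091857i) = +0.000685-0.037630i  (running Σ = +0.004669-0.042835i)
  m=-1: (-0.222637+0.114044i) × (-0.136011-0.435196i) = +0.079913+0.081380i  (running Σ = +0.084582+0.038544i)
  m=0: (+0.198758-0.000000i) × (+0.496263+0.000000i) = +0.098636+0.000000i  (running Σ = +0.183218+0.038544i)
  m=1: (+0.222637+0.114044i) × (+0.136011-0.435196i) = +0.079913-0.081380i  (running Σ = +0.263131-0.042835i)
  m=2: (-0.136325-0.189345i) × (-0.132604-0.091857i) = +0.000685+0.037630i  (running Σ = +0.263815-0.005205i)
  m=3: (-0.035004-0.230645i) × (-0.025334+0.019745i) = +0.005441+0.005152i  (running Σ = +0.269256-0.000053i)
  m=4: (-0.129592+0.387454i) × (+0.001253+0.003339i) = -0.001456+0.000053i  (running Σ = +0.267800+0.000000i)
Σ over m = +0.267800+0.000000i; ×(4π/9) → +0.373919+0.000000i. Real part: 0.373919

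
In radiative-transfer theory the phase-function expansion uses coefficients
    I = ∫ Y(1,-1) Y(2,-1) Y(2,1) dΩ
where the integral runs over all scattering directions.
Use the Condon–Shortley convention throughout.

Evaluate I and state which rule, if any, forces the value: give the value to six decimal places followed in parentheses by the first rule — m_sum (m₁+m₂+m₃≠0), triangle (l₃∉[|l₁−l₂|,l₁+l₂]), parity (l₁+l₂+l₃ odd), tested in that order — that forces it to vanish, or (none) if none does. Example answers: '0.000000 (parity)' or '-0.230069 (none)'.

0.000000 (m_sum)

-1 − 1 + 1 = -1 ≠ 0: azimuthal integral kills it; I = 0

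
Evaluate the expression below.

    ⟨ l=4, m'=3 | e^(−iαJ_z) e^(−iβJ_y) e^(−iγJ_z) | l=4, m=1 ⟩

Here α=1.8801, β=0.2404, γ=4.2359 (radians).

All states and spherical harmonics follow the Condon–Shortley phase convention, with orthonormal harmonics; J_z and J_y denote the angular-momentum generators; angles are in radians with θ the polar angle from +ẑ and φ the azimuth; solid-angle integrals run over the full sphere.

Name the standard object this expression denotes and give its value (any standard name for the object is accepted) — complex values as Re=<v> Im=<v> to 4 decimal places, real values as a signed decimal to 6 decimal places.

Wigner D-matrix element, Re=-0.0959 Im=0.0465

This is a Wigner D-matrix element — the rotation-matrix element ⟨l m'| R(α,β,γ) |l m⟩ in the angular-momentum basis.
Split into d^4_{3,1}(β=0.2404) × two z-phases.
c=cos(0.240400/2)=0.992785, s=sin(0.240400/2)=0.119911; N=√[5040·1·120·6]=1904.940944
The bounds max(0,m−m')=0 and min(l+m,l−m')=1 give 2 terms
  k=0: (−1)^2·1904.9409/(240)·0.9928^6·0.1199^2 = +0.109274
  k=1: (−1)^3·1904.9409/(144)·0.9928^4·0.1199^4 = -0.002657
d^4_{3,1}(0.2404) = +0.109274 -0.002657 = +0.106617
D = (+0.800369+0.599507i)·(+0.106617)·(-0.458662+0.888611i) = -0.095937+0.046511i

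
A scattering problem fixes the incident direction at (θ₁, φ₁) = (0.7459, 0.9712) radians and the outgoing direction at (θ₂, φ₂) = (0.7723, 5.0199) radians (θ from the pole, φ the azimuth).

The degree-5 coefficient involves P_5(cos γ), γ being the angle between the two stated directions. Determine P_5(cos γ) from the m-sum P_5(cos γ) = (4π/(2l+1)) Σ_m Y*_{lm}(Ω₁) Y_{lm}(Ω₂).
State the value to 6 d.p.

Expand P_5 via completeness: Σ_{m} conj(Y_{5,m}) at Ω₁ times Y_{5,m} at Ω₂ —
  term(m=-5) = 0.00090 - 0.00505j   from Y*(Ω₁)=0.00956 - 0.06612j, Y(Ω₂)=0.07674 + 0.00255j
  term(m=-4) = -0.05037 + 0.02666j   from Y*(Ω₁)=-0.16835 - 0.15471j, Y(Ω₂)=0.08330 - 0.23491j
  term(m=-3) = 0.16182 + 0.07232j   from Y*(Ω₁)=-0.40603 + 0.09421j, Y(Ω₂)=-0.33896 - 0.25675j
  term(m=-2) = -0.02724 - 0.10967j   from Y*(Ω₁)=-0.12872 + 0.33030j, Y(Ω₂)=-0.26036 + 0.18392j
  term(m=-1) = -0.00864 + 0.01105j   from Y*(Ω₁)=-0.05410 - 0.07915j, Y(Ω₂)=-0.04429 - 0.13946j
  term(m=+0) = 0.13800 + 0.00000j   from Y*(Ω₁)=-0.38036 + 0.00000j, Y(Ω₂)=-0.36281 + 0.00000j
  term(m=+1) = -0.00864 - 0.01105j   from Y*(Ω₁)=0.05410 - 0.07915j, Y(Ω₂)=0.04429 - 0.13946j
  term(m=+2) = -0.02724 + 0.10967j   from Y*(Ω₁)=-0.12872 - 0.33030j, Y(Ω₂)=-0.26036 - 0.18392j
  term(m=+3) = 0.16182 - 0.07232j   from Y*(Ω₁)=0.40603 + 0.09421j, Y(Ω₂)=0.33896 - 0.25675j
  term(m=+4) = -0.05037 - 0.02666j   from Y*(Ω₁)=-0.16835 + 0.15471j, Y(Ω₂)=0.08330 + 0.23491j
  term(m=+5) = 0.00090 + 0.00505j   from Y*(Ω₁)=-0.00956 - 0.06612j, Y(Ω₂)=-0.07674 + 0.00255j
Accumulated sum 0.29095 + 0.00000j; after 4π/(2l+1) scaling, 0.33238 + 0.00000j ⇒ P_5 = 0.332383

0.332383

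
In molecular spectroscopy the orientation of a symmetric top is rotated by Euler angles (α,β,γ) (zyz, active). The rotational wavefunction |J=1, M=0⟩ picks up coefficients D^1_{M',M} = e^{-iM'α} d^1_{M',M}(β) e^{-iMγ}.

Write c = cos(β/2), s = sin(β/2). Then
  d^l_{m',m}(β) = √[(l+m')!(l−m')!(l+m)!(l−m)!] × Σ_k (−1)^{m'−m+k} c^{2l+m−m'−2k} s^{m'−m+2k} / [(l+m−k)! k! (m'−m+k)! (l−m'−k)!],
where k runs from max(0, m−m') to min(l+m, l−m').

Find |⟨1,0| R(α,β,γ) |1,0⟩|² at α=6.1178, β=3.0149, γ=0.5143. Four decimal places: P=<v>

First d^1_{0,0}(β=3.0149), then the phase factors e^{-i(0)α} and e^{-i(0)γ}:
Half-angle: c=0.063304, s=0.997994. N=√(1·1·1·1)=1.000000
k: max(0,(0)−(0))=0 … min(1+(0),1−(0))=1
  k=0: (−1)^0·1.0000/(1)·0.0633^2·0.9980^0 = +0.004007
  k=1: (−1)^1·1.0000/(1)·0.0633^0·0.9980^2 = -0.995993
d^1_{0,0}(3.0149) = +0.004007 -0.995993 = -0.991985
|D^1_{0,0}|² = |d^1_{0,0}(β)|² = (-0.991985)² = 0.984035 (the z-rotation phases have unit modulus)

P=0.9840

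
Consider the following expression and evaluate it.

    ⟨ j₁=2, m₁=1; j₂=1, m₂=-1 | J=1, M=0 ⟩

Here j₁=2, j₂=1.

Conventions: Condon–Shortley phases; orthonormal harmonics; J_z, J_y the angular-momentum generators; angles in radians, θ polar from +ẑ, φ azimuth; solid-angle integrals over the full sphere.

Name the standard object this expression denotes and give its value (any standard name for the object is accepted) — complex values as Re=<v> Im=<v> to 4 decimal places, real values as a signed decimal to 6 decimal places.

This is a Clebsch–Gordan (vector-coupling) coefficient.
triangle: 2!·2!·0!/5! = 4/120
(j±m)!: 3!·1!·0!·2!·1!·1! = 12
prefactor² = (2J+1)·Δ·N² = 6/5
  k=0: +1/(0!·2!·1!·0!·1!·0!) = 1/2
Σ = 1/2  ⇒  CG² = 6/5·(1/2)² = 3/10
CG = +√(3/10) = +0.547723

Clebsch–Gordan coefficient, +√(3/10) ≈ +0.547723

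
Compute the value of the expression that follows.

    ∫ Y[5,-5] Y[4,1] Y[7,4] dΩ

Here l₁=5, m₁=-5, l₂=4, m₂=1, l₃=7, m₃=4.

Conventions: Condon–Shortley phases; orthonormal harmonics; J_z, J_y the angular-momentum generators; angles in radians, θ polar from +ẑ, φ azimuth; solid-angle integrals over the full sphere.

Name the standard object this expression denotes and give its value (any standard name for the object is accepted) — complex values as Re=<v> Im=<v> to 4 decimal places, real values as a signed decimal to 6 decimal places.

This is a Gaunt coefficient — the integral of a triple product of spherical harmonics over the sphere.
Rules hold: Σm=0, L=16 even, 1≤7≤9.
N = 11·9·15 = 1485
Δ = 2!·8!·6!/17! = 1/6126120
Racah Σ t=0..2: t=0:+1/69120 t=1:−1/20736 t=2:+1/69120 = -1/51840
⇒ 3j(5 4 7; 0 0 0)² = 280/21879, sgn +1
Racah Σ t=2..2: t=2:+1/2903040 = 1/2903040
⇒ 3j(5 4 7; -5 1 4)² = 75/6188, sgn -1
4πI² = N·(3j₀)²·(3jₘ)² = 11250/48841
I = -1·√(0.230339/4π) = -0.13538765

Gaunt coefficient, -0.135388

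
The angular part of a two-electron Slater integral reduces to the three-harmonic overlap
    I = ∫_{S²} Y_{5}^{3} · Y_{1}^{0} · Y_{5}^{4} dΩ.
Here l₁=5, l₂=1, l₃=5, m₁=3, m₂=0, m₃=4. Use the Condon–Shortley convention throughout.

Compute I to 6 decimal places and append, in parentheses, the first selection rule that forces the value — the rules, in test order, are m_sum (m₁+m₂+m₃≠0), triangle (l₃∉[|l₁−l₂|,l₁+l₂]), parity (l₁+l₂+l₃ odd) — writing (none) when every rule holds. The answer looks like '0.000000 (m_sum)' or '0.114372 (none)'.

m-sum = 3 + 0 + 4 = 7 ≠ 0 ⇒ I = 0

0.000000 (m_sum)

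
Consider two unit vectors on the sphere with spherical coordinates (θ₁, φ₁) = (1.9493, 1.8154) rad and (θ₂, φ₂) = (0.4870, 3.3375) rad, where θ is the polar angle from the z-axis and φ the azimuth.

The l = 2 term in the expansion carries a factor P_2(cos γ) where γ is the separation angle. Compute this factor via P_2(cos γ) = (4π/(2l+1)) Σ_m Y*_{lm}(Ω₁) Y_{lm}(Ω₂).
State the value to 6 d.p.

-0.360095

Addition theorem: P_2(cos γ) = (4π/5) Σ_m Y*_{lm}(Ω₁) Y_{lm}(Ω₂), m = −2…2:
  [-2]  conj(Y_{2,-2})(Ω₁) = -0.294407-0.156733i ; Y_{2,-2}(Ω₂) = +0.078184-0.032304i ; Δ = -0.028081-0.002744i
  [-1]  conj(Y_{2,-1})(Ω₁) = +0.064242-0.257377i ; Y_{2,-1}(Ω₂) = -0.313391+0.062193i ; Δ = -0.004126+0.084655i
  [+0]  conj(Y_{2,0})(Ω₁) = -0.186189-0.000000i ; Y_{2,0}(Ω₂) = +0.423569+0.000000i ; Δ = -0.078864-0.000000i
  [+1]  conj(Y_{2,1})(Ω₁) = -0.064242-0.257377i ; Y_{2,1}(Ω₂) = +0.313391+0.062193i ; Δ = -0.004126-0.084655i
  [+2]  conj(Y_{2,2})(Ω₁) = -0.294407+0.156733i ; Y_{2,2}(Ω₂) = +0.078184+0.032304i ; Δ = -0.028081+0.002744i
Accumulated sum -0.143277+0.000000i; after 4π/(2l+1) scaling, -0.360095+0.000000i ⇒ P_2 = -0.360095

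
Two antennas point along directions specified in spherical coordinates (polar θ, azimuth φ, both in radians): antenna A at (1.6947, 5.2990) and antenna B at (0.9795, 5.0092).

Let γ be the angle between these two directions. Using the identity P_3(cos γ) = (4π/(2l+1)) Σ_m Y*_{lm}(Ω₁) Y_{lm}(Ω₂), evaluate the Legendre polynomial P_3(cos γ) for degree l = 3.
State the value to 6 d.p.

-0.145426

Addition theorem: P_3(cos γ) = (4π/7) Σ_m Y*_{lm}(Ω₁) Y_{lm}(Ω₂), m = −3…3:
  m=-3: (-0.400439, -0.076612) × (-0.185592, -0.150193) = (0.062812, 0.074362)  (running Σ = (0.062812, 0.074362))
  m=-2: (0.048156, 0.114674) × (-0.325491, 0.219646) = (-0.040862, -0.026748)  (running Σ = (0.021950, 0.047614))
  m=-1: (-0.163965, 0.246691) × (0.043449, 0.142063) = (-0.042170, -0.012575)  (running Σ = (-0.020220, 0.035039))
  m=0: (0.134837, -0.000000) × (-0.300866, 0.000000) = (-0.040568, 0.000000)  (running Σ = (-0.060788, 0.035039))
  m=1: (0.163965, 0.246691) × (-0.043449, 0.142063) = (-0.042170, 0.012575)  (running Σ = (-0.102958, 0.047614))
  m=2: (0.048156, -0.114674) × (-0.325491, -0.219646) = (-0.040862, 0.026748)  (running Σ = (-0.143820, 0.074362))
  m=3: (0.400439, -0.076612) × (0.185592, -0.150193) = (0.062812, -0.074362)  (running Σ = (-0.081008, 0.000000))
Accumulated sum (-0.081008, 0.000000); after 4π/(2l+1) scaling, (-0.145426, 0.000000) ⇒ P_3 = -0.145426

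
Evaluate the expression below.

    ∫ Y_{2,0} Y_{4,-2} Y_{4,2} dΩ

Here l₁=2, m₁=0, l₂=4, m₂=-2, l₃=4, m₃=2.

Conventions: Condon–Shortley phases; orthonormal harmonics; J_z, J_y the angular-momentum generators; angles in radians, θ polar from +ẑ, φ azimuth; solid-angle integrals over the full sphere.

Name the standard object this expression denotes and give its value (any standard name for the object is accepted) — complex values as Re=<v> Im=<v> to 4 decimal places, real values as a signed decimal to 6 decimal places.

This is a Gaunt coefficient — the integral of a triple product of spherical harmonics over the sphere.
m-sum 0 ✓  L=10 even ✓  2≤4≤6 ✓
Π(2lᵢ+1) = 5×9×9 = 405
triangle coeff Δ(2,4,4) = 1/13860
Σ_t [0,2]: t=0:+1/192 t=1:−1/36 t=2:+1/192 = -5/288
(3j)²=20/693 [(2 4 4; 0 0 0)], sign=-1
Σ_t [0,2]: t=0:+1/192 t=1:−1/120 t=2:+1/2880 = -1/360
(3j)²=16/3465 [(2 4 4; 0 -2 2)], sign=-1
⇒ 4πI² = 320/5929
I = (+1)√(320/5929/(4π)) = 0.06553591

Gaunt coefficient, +0.065536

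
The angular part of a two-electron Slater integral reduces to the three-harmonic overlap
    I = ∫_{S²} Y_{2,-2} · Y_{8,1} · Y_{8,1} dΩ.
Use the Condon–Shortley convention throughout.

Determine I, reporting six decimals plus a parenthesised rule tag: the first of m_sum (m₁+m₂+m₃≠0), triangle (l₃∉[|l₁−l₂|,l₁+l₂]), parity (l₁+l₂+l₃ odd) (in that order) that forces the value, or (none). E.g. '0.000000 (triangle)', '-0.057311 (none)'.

m-sum 0 ✓  L=18 even ✓  6≤8≤10 ✓
Π(2lᵢ+1) = 5×17×17 = 1445
triangle coeff Δ(2,8,8) = 1/348840
Σ_t [0,2]: t=0:+1/116121600 t=1:−1/25401600 t=2:+1/116121600 = -1/45158400
(3j)²=24/1615 [(2 8 8; 0 0 0)], sign=-1
Σ_t [2,2]: t=2:+1/101606400 = 1/101606400
(3j)²=36/1615 [(2 8 8; -2 1 1)], sign=-1
⇒ 4πI² = 864/1805
I = (+1)√(864/1805/(4π)) = 0.19517012
No selection rule forces the value: the integral is nonzero (none).

0.195170 (none)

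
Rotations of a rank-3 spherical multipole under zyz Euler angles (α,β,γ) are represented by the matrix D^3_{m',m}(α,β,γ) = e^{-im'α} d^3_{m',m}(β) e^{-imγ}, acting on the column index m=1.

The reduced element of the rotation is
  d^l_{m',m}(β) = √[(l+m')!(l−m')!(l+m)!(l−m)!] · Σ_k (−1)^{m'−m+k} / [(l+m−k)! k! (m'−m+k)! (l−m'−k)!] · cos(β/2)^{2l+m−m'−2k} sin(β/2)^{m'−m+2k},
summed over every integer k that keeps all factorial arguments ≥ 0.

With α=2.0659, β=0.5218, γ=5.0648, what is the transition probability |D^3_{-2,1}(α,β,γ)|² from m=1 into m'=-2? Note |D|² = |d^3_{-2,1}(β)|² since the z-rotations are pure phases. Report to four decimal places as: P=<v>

First d^3_{-2,1}(β=0.5218), then the phase factors e^{-i(-2)α} and e^{-i(1)γ}:
With c≡cos(β/2)=0.966158 and s≡sin(β/2)=0.257950, N=[1·120·24·2]^{1/2}=75.894664
Admissible k: 3..4 (factorial args all ≥0)
  k=3: (−1)^0·75.8947/(12)·0.9662^3·0.2580^3 = +0.097900
  k=4: (−1)^1·75.8947/(24)·0.9662^1·0.2580^5 = -0.003489
d^3_{-2,1}(0.5218) = +0.097900 -0.003489 = +0.094411
|D^3_{-2,1}|² = |d^3_{-2,1}(β)|² = (+0.094411)² = 0.008913 (the z-rotation phases have unit modulus)

P=0.0089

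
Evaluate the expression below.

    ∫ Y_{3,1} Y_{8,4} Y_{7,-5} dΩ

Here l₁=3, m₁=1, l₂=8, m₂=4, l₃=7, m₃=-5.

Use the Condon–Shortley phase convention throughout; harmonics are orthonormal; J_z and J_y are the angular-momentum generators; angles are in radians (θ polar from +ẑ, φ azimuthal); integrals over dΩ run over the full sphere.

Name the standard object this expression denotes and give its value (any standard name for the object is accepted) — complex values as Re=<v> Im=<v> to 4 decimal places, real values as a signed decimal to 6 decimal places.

This is a Gaunt coefficient — the integral of a triple product of spherical harmonics over the sphere.
m-sum 0 ✓  L=18 even ✓  5≤7≤11 ✓
Π(2lᵢ+1) = 7×17×15 = 1785
triangle coeff Δ(3,8,7) = 1/5290740
Σ_t [1,3]: t=1:−1/7257600 t=2:+1/2073600 t=3:−1/7257600 = 1/4838400
(3j)²=252/20995 [(3 8 7; 0 0 0)], sign=-1
Σ_t [0,2]: t=0:+1/22992076800 t=1:−1/239500800 t=2:+1/58060800 = 43/3284582400
(3j)²=12943/755820 [(3 8 7; 1 4 -5)], sign=+1
⇒ 4πI² = 1902621/5185765
I = (-1)√(1902621/5185765/(4π)) = -0.17086960

Gaunt coefficient, -0.170870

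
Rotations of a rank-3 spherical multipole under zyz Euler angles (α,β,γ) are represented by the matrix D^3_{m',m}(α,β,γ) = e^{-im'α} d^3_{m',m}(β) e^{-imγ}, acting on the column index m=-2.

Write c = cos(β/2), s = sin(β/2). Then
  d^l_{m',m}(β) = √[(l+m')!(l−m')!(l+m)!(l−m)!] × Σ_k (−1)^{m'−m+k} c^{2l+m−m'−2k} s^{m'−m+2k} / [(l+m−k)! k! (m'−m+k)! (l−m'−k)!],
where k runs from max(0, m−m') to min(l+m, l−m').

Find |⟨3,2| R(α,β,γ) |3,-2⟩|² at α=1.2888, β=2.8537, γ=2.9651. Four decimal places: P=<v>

Split into d^3_{2,-2}(β=2.8537) × two z-phases.
Half-angle: c=0.143450, s=0.989658. N=√(120·1·1·120)=120.000000
k: max(0,(-2)−(2))=0 … min(3+(-2),3−(2))=1
  k=0: (−1)^4·120.0000/(24)·0.1434^2·0.9897^4 = +0.098698
  k=1: (−1)^5·120.0000/(120)·0.1434^0·0.9897^6 = -0.939528
d^3_{2,-2}(2.8537) = +0.098698 -0.939528 = -0.840830
|D^3_{2,-2}|² = |d^3_{2,-2}(β)|² = (-0.840830)² = 0.706995 (the z-rotation phases have unit modulus)

P=0.7070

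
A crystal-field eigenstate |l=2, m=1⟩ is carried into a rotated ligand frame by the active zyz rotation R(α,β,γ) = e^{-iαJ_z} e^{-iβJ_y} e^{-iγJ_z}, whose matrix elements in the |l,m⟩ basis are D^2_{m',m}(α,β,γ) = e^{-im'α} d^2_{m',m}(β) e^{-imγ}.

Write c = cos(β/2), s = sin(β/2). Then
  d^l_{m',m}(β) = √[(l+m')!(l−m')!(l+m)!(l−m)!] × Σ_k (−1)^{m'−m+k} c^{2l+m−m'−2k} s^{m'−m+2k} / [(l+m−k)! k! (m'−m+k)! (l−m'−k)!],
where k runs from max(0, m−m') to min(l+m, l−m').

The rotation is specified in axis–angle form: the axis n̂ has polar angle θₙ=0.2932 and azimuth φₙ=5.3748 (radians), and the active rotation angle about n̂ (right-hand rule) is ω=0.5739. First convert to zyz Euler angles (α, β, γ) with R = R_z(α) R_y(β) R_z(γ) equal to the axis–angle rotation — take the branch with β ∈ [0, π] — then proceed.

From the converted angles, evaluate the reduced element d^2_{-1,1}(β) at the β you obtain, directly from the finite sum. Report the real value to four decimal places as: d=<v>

Axis–angle → zyz. n̂ = (sinθₙcosφₙ, sinθₙsinφₙ, cosθₙ) = (+0.177751, -0.227893, +0.957324), ω = 0.5739.
R = I cosω + sinω [n̂]ₓ + (1−cosω) n̂n̂ᵀ gives
  R = [+0.844852, -0.526232, -0.096464; +0.513252, +0.848111, -0.131456; +0.150988, +0.061551, +0.986618]
β = atan2(√(R₁₃²+R₂₃²), R₃₃) = 0.163783; α = atan2(R₂₃, R₁₃) mod 2π = 4.079330; γ = atan2(R₃₂, −R₃₁) mod 2π = 2.754508
d^2_{-1,1}(β=0.1638) via the finite sum:
With c≡cos(β/2)=0.996649 and s≡sin(β/2)=0.081800, N=[1·6·6·1]^{1/2}=6.000000
k: max(0,(1)−(-1))=2 … min(2+(1),2−(-1))=3
  k=2: (−1)^0·6.0000/(2)·0.9966^2·0.0818^2 = +0.019939
  k=3: (−1)^1·6.0000/(6)·0.9966^0·0.0818^4 = -0.000045
d^2_{-1,1}(0.1638) = +0.019939 -0.000045 = +0.019895

d=0.0199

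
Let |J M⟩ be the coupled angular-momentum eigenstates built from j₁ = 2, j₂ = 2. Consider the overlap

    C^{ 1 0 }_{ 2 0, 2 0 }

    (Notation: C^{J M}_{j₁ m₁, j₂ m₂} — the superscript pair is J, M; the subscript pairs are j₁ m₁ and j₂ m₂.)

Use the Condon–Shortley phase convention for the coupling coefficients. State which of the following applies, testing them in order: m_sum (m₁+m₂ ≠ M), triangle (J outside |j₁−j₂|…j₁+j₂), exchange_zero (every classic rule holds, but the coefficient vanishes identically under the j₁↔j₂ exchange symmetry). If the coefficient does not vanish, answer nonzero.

exchange_zero

m-sum: m₁+m₂ = 0+0 = 0, M = 0  ✓
triangle: |j₁−j₂| = 0 ≤ J = 1 ≤ j₁+j₂ = 4  ✓
exchange: j₁=j₂ and m₁=m₂, and (−1)^(j₁+j₂−J) = (−1)^3 = −1 forces ⟨j₁m₁;j₂m₂|JM⟩ = −⟨j₂m₂;j₁m₁|JM⟩ = −⟨j₁m₁;j₂m₂|JM⟩ ⇒ the coefficient vanishes identically
Racah sum check: Σ_k collapses to 0 ⇒ CG = 0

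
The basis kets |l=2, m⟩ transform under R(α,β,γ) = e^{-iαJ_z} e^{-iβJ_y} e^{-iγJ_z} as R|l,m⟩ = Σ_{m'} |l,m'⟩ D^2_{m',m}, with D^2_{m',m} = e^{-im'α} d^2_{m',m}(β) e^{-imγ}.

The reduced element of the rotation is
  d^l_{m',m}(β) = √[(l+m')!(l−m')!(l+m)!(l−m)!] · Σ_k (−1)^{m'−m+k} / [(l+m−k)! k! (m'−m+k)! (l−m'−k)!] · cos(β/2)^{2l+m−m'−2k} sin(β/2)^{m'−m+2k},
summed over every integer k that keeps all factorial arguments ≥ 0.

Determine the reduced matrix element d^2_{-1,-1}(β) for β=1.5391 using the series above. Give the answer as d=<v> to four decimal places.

d=-0.4832

d^2_{-1,-1}(β=1.5391) via the finite sum:
Half-angle: c=0.718224, s=0.695812. N=√(1·6·1·6)=6.000000
Admissible k: 0..1 (factorial args all ≥0)
  k=0: (−1)^0·6.0000/(6)·0.7182^4·0.6958^0 = +0.266097
  k=1: (−1)^1·6.0000/(2)·0.7182^2·0.6958^2 = -0.749247
d^2_{-1,-1}(1.5391) = +0.266097 -0.749247 = -0.483150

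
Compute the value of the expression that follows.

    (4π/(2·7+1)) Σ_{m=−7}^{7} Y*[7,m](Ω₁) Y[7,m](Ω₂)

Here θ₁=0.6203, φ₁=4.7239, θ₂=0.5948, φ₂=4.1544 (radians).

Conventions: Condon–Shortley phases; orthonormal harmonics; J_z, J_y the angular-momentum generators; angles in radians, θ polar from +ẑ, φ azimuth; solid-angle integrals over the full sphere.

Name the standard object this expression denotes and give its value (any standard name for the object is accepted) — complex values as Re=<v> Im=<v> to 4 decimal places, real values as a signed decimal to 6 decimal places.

Legendre polynomial (addition theorem), -0.010404

This sum is the spherical-harmonic addition theorem: it equals the Legendre polynomial P_l(cos γ) of the angle γ between the two directions.
Term-by-term m-sum for l=7 (normalisation 4π/15 = 0.837758):
  term(m=-7) = -0.000065-0.000073i   from Y*(Ω₁)=-0.000902+0.011176i, Y(Ω₂)=-0.006002+0.006261i
  term(m=-6) = -0.002711-0.000766i   from Y*(Ω₁)=-0.058588-0.004053i, Y(Ω₂)=+0.046951+0.009828i
  term(m=-5) = -0.028456+0.008618i   from Y*(Ω₁)=+0.010656-0.184939i, Y(Ω₂)=-0.055284-0.150680i
  term(m=-4) = -0.088083+0.103059i   from Y*(Ω₁)=+0.381879+0.017596i, Y(Ω₂)=-0.217759+0.279909i
  term(m=-3) = -0.031946+0.230521i   from Y*(Ω₁)=-0.016498+0.477558i, Y(Ω₂)=+0.484441+0.050158i
  term(m=-2) = +0.024328+0.052795i   from Y*(Ω₁)=-0.208918-0.004811i, Y(Ω₂)=-0.122201-0.249894i
  term(m=-1) = +0.061974+0.039680i   from Y*(Ω₁)=-0.003460+0.300550i, Y(Ω₂)=+0.129633-0.207695i
  term(m=+0) = +0.117495+0.000000i   from Y*(Ω₁)=-0.317659-0.000000i, Y(Ω₂)=-0.369879+0.000000i
  term(m=+1) = +0.061974-0.039680i   from Y*(Ω₁)=+0.003460+0.300550i, Y(Ω₂)=-0.129633-0.207695i
  term(m=+2) = +0.024328-0.052795i   from Y*(Ω₁)=-0.208918+0.004811i, Y(Ω₂)=-0.122201+0.249894i
  term(m=+3) = -0.031946-0.230521i   from Y*(Ω₁)=+0.016498+0.477558i, Y(Ω₂)=-0.484441+0.050158i
  term(m=+4) = -0.088083-0.103059i   from Y*(Ω₁)=+0.381879-0.017596i, Y(Ω₂)=-0.217759-0.279909i
  term(m=+5) = -0.028456-0.008618i   from Y*(Ω₁)=-0.010656-0.184939i, Y(Ω₂)=+0.055284-0.150680i
  term(m=+6) = -0.002711+0.000766i   from Y*(Ω₁)=-0.058588+0.004053i, Y(Ω₂)=+0.046951-0.009828i
  term(m=+7) = -0.000065+0.000073i   from Y*(Ω₁)=+0.000902+0.011176i, Y(Ω₂)=+0.006002+0.006261i
Total Σ_m = -0.012419-0.000000i. Multiply by 0.837758: -0.010404-0.000000i. P_7(cos γ) = -0.010404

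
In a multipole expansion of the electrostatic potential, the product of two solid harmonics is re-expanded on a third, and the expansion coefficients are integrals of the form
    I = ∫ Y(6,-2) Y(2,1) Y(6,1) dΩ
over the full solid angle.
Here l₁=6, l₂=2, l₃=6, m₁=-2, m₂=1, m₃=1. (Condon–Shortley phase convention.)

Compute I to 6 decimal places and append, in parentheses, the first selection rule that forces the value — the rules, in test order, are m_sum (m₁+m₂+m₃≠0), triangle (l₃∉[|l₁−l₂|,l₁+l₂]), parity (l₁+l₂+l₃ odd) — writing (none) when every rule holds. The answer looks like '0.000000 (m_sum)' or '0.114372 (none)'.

0.088837 (none)

m-sum 0 ✓  L=14 even ✓  4≤6≤8 ✓
Π(2lᵢ+1) = 13×5×13 = 845
triangle coeff Δ(6,2,6) = 1/90090
Σ_t [0,2]: t=0:+1/69120 t=1:−1/14400 t=2:+1/69120 = -7/172800
(3j)²=14/715 [(6 2 6; 0 0 0)], sign=-1
Σ_t [1,2]: t=1:−1/60480 t=2:+1/34560 = 1/80640
(3j)²=6/1001 [(6 2 6; -2 1 1)], sign=-1
⇒ 4πI² = 12/121
I = (+1)√(12/121/(4π)) = 0.08883682
No selection rule forces the value: the integral is nonzero (none).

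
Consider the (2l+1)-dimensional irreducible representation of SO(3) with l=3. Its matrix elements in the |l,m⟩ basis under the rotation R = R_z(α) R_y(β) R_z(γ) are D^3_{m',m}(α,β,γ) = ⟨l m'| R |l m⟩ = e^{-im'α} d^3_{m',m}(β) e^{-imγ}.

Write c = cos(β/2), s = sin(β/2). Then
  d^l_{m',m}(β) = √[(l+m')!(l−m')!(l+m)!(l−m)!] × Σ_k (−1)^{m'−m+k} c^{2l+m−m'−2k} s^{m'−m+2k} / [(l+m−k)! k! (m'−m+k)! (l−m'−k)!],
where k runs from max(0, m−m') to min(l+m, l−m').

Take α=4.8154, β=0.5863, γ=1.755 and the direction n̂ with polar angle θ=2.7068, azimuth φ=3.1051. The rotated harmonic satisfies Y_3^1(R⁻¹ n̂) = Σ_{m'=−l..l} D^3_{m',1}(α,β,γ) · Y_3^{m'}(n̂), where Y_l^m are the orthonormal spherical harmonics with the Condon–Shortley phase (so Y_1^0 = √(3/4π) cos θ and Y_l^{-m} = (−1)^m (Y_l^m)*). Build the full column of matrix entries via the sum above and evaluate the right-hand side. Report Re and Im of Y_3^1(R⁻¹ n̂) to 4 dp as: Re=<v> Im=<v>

Need the full column D^3_{m',1} for m'=−3..3 at α=4.8154, β=0.5863, γ=1.7550.
cos(β/2)=0.957338, sin(β/2)=0.288969
d^3_{-3,1}: single k=4 term ⇒ +0.024750;  D = +0.024558+0.003082i
d^3_{-2,1}: k∈[3..4] ⇒ +0.133900 -0.006100 = +0.127800;  D = -0.002788+0.127770i
d^3_{-1,1}: k∈[2..4] ⇒ +0.420839 -0.051124 +0.000582 = +0.370297;  D = -0.369077+0.030032i
d^3_{0,1}: k∈[1..3] ⇒ +0.804951 -0.220021 +0.006682 = +0.591613;  D = -0.108362-0.581604i
d^3_{1,1}: k∈[0..2] ⇒ +0.769826 -0.561119 +0.038343 = +0.247050;  D = +0.236930-0.069985i
d^3_{2,1}: k∈[0..1] ⇒ -0.734817 +0.133900 = -0.600916;  D = -0.228587-0.555741i
d^3_{3,1}: single k=0 term ⇒ +0.271651;  D = -0.239271+0.128621i
Y_3^{m'}(θ=2.7068,φ=3.1051) and Σ D·Y over m':
  (+0.0246+0.0031i)·(-0.0310-0.0034i)  (-0.0028+0.1278i)·(-0.1640-0.0120i)  (-0.3691+0.0300i)·(-0.4235-0.0155i)  (-0.1084-0.5816i)·(-0.3767+0.0000i)  (+0.2369-0.0700i)·(+0.4235-0.0155i)  (-0.2286-0.5557i)·(-0.1640+0.0120i)  (-0.2393+0.1286i)·(+0.0310-0.0034i)
Y_3^1(R⁻¹ n̂) = +0.335244+0.250862i

Re=0.3352 Im=0.2509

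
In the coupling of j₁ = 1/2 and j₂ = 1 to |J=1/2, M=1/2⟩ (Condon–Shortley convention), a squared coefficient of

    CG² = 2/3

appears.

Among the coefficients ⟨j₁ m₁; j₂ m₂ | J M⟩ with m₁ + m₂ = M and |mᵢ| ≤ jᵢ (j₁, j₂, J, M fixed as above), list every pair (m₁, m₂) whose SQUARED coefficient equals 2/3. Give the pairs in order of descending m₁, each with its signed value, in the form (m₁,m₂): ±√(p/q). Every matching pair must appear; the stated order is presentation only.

(-1/2,1): −√(2/3)

Admissible pairs with m₁+m₂ = M = 1/2: (-1/2,1), (1/2,0)
  (m₁,m₂)=(1/2,0): CG² = 1/3, CG = +√(1/3)
  (m₁,m₂)=(-1/2,1): CG² = 2/3, CG = −√(2/3)   ← matches the target
Pairs with CG² = 2/3: (-1/2,1): −√(2/3)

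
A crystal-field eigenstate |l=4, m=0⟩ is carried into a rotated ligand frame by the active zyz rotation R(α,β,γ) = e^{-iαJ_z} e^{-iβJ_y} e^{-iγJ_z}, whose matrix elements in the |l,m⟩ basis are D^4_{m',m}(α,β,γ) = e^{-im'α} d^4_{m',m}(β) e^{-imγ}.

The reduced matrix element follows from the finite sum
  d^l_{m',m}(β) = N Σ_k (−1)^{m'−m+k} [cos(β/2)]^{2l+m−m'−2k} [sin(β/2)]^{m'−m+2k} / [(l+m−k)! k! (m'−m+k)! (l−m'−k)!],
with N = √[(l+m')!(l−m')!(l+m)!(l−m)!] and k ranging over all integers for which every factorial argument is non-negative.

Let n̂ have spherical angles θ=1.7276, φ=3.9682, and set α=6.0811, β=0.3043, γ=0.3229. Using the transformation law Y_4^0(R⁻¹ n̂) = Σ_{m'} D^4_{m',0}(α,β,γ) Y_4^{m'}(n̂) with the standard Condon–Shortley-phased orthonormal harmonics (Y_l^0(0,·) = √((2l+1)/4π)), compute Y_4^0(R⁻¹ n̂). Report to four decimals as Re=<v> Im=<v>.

Need the full column D^4_{m',0} for m'=−4..4 at α=6.0811, β=0.3043, γ=0.3229.
cos(β/2)=0.988448, sin(β/2)=0.151564
d^4_{-4,0}: single k=4 term ⇒ +0.004214;  D = +0.002911-0.003048i
d^4_{-3,0}: k∈[3..4] ⇒ +0.038870 -0.000914 = +0.037956;  D = +0.031192-0.021627i
d^4_{-2,0}: k∈[2..4] ⇒ +0.203251 -0.012743 +0.000112 = +0.190620;  D = +0.175262-0.074963i
d^4_{-1,0}: k∈[1..4] ⇒ +0.624864 -0.088149 +0.002073 -0.000008 = +0.538779;  D = +0.527815-0.108140i
d^4_{0,0}: k∈[0..4] ⇒ +0.911232 -0.342793 +0.018134 -0.000189 +0.000000 = +0.586384;  D = +0.586384+0.000000i
d^4_{1,0}: k∈[0..3] ⇒ -0.624864 +0.088149 -0.002073 +0.000008 = -0.538779;  D = -0.527815-0.108140i
d^4_{2,0}: k∈[0..2] ⇒ +0.203251 -0.012743 +0.000112 = +0.190620;  D = +0.175262+0.074963i
d^4_{3,0}: k∈[0..1] ⇒ -0.038870 +0.000914 = -0.037956;  D = -0.031192-0.021627i
d^4_{4,0}: single k=0 term ⇒ +0.004214;  D = +0.002911+0.003048i
Y_4^{m'}(θ=1.7276,φ=3.9682) and Σ D·Y over m':
  (+0.0029-0.0030i)·(-0.4155+0.0691i)  (+0.0312-0.0216i)·(-0.1486-0.1157i)  (+0.1753-0.0750i)·(+0.0223+0.2697i)  (+0.5278-0.1081i)·(-0.1399+0.1519i)  (+0.5864+0.0000i)·(+0.2422+0.0000i)  (-0.5278-0.1081i)·(+0.1399+0.1519i)  (+0.1753+0.0750i)·(+0.0223-0.2697i)  (-0.0312-0.0216i)·(+0.1486-0.1157i)  (+0.0029+0.0030i)·(-0.4155-0.0691i)
Y_4^0(R⁻¹ n̂) = +0.059197+0.000000i

Re=0.0592 Im=0.0000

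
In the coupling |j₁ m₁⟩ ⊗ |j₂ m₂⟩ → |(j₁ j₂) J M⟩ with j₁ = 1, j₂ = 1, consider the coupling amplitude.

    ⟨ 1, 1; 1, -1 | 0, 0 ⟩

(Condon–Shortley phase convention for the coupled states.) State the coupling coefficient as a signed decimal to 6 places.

j₁+j₂−J=2  J+j₁−j₂=0  J−j₁+j₂=0  j₁+j₂+J+1=3
(j₁±m₁, j₂±m₂, J±M) = (2,0,0,2,0,0)
P² = 4/3
sum k=0..0:
  [0] +1/2 = 1/2
S = 1/2
C² = P²·S² = 1/3 ; C = +0.577350

+√(1/3) = +0.577350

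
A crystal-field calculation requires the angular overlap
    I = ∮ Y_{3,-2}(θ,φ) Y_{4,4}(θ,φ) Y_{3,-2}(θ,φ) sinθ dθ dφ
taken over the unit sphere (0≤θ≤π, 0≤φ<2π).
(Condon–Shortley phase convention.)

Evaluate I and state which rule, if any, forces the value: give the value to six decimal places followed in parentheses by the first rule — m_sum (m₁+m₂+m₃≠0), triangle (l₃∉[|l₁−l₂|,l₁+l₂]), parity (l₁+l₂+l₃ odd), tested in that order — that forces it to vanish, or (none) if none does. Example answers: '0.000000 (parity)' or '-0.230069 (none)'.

0.214561 (none)

m-sum 0 ✓  L=10 even ✓  1≤3≤7 ✓
Π(2lᵢ+1) = 7×9×7 = 441
triangle coeff Δ(3,4,3) = 1/34650
Σ_t [1,3]: t=1:−1/72 t=2:+1/16 t=3:−1/72 = 5/144
(3j)²=2/77 [(3 4 3; 0 0 0)], sign=-1
Σ_t [4,4]: t=4:+1/576 = 1/576
(3j)²=5/99 [(3 4 3; -2 4 -2)], sign=-1
⇒ 4πI² = 70/121
I = (+1)√(70/121/(4π)) = 0.21456131
No selection rule forces the value: the integral is nonzero (none).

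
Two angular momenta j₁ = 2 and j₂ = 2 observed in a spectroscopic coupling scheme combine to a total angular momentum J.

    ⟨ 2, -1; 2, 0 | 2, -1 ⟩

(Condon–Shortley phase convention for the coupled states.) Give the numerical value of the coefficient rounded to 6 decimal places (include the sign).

-0.267261  (= −√(1/14))

j₁+j₂−J=2  J+j₁−j₂=2  J−j₁+j₂=2  j₁+j₂+J+1=7
(j₁±m₁, j₂±m₂, J±M) = (1,3,2,2,1,3)
P² = 8/7
sum k=1..2:
  [1] −1/2 = -1/2
  [2] +1/4 = 1/4
S = -1/4
C² = P²·S² = 1/14 ; C = -0.267261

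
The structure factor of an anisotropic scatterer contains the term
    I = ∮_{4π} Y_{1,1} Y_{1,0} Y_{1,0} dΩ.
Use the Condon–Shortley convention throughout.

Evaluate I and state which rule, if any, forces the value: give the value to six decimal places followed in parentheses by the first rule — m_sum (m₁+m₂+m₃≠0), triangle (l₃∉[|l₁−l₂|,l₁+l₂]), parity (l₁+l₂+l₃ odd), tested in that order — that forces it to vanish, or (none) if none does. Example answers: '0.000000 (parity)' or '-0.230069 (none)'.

0.000000 (m_sum)

1 + 0 + 0 = 1 ≠ 0: azimuthal integral kills it; I = 0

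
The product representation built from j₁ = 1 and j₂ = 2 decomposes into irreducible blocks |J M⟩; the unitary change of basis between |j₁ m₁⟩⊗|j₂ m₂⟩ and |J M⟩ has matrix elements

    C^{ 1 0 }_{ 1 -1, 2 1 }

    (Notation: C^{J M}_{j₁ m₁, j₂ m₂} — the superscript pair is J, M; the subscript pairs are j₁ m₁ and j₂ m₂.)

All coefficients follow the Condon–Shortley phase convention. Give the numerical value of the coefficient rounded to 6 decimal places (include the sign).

j₁+j₂−J=2  J+j₁−j₂=0  J−j₁+j₂=2  j₁+j₂+J+1=5
(j₁±m₁, j₂±m₂, J±M) = (0,2,3,1,1,1)
P² = 6/5
sum k=2..2:
  [2] +1/2 = 1/2
S = 1/2
C² = P²·S² = 3/10 ; C = +0.547723

+0.547723  (= +√(3/10))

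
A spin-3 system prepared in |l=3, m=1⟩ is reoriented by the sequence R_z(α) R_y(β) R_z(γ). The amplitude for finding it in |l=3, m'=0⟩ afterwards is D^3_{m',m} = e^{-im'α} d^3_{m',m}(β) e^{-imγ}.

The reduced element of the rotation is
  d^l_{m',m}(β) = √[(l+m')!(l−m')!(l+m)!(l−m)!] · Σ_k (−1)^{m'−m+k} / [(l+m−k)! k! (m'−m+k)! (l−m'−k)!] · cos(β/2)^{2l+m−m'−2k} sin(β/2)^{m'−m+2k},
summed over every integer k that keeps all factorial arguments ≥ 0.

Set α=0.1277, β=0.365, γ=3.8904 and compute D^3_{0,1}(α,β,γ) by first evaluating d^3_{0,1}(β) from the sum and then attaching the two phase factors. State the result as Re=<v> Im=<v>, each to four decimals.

Re=-0.3807 Im=0.3539

First d^3_{0,1}(β=0.3650), then the phase factors e^{-i(0)α} and e^{-i(1)γ}:
c=cos(0.365000/2)=0.983393, s=sin(0.365000/2)=0.181489; N=√[6·6·24·2]=41.569219
k: max(0,(1)−(0))=1 … min(3+(1),3−(0))=3
  k=1: (−1)^0·41.5692/(12)·0.9834^5·0.1815^1 = +0.578197
  k=2: (−1)^1·41.5692/(4)·0.9834^3·0.1815^3 = -0.059080
  k=3: (−1)^2·41.5692/(12)·0.9834^1·0.1815^5 = +0.000671
d^3_{0,1}(0.3650) = +0.578197 -0.059080 +0.000671 = +0.519787
Phases: e^{-i·(0)·0.1277}=+1.000000+0.000000i, e^{-i·(1)·3.8904}=-0.732501+0.680766i ⇒ D=-0.380745+0.353853i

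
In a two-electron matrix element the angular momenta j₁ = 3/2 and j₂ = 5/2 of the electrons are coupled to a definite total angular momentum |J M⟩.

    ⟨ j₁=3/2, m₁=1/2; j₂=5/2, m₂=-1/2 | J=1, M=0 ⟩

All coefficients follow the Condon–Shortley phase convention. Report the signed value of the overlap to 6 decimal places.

-0.547723  (= −√(3/10))

√[3·3!0!2!/6! · 2!1!2!3!1!1!] = √(6/5)
  +(−1)^1/∏(1,2,0,1,0,1)! = -1/2  (running -1/2)
⟨..|..⟩ = √(6/5)·(-1/2) = -0.547723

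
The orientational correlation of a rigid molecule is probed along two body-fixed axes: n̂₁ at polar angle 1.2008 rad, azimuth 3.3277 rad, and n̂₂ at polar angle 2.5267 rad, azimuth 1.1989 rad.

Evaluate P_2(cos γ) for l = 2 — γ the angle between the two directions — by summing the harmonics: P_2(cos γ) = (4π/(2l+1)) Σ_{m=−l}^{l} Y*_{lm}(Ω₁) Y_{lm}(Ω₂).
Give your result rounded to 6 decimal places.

0.004873

Addition theorem: P_2(cos γ) = (4π/5) Σ_m Y*_{lm}(Ω₁) Y_{lm}(Ω₂), m = −2…2:
  m=-2: (0.31277 + 0.12211j) × (-0.09460 - 0.08704j) = -0.01896 - 0.03877j  (running Σ = -0.01896 - 0.03877j)
  m=-1: (-0.25596 - 0.04819j) × (-0.13228 + 0.33915j) = 0.05020 - 0.08043j  (running Σ = 0.03124 - 0.11921j)
  m=0: (-0.19167 + 0.00000j) × (0.31592 + 0.00000j) = -0.06055 + 0.00000j  (running Σ = -0.02931 - 0.11921j)
  m=1: (0.25596 - 0.04819j) × (0.13228 + 0.33915j) = 0.05020 + 0.08043j  (running Σ = 0.02090 - 0.03877j)
  m=2: (0.31277 - 0.12211j) × (-0.09460 + 0.08704j) = -0.01896 + 0.03877j  (running Σ = 0.00194 + 0.00000j)
Σ over m = 0.00194 + 0.00000j; ×(4π/5) → 0.00487 + 0.00000j. Real part: 0.004873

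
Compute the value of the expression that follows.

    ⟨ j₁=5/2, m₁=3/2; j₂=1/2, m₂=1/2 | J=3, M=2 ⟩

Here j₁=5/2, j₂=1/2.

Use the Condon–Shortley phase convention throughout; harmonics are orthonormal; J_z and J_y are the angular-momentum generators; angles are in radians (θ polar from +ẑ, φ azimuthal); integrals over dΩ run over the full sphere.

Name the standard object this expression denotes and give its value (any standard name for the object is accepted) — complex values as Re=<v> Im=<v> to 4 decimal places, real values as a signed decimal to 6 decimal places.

Clebsch–Gordan coefficient, +√(5/6) ≈ +0.912871

This is a Clebsch–Gordan (vector-coupling) coefficient.
j₁+j₂−J=0  J+j₁−j₂=5  J−j₁+j₂=1  j₁+j₂+J+1=7
(j₁±m₁, j₂±m₂, J±M) = (4,1,1,0,5,1)
P² = 480
sum k=0..0:
  [0] +1/24 = 1/24
S = 1/24
C² = P²·S² = 5/6 ; C = +0.912871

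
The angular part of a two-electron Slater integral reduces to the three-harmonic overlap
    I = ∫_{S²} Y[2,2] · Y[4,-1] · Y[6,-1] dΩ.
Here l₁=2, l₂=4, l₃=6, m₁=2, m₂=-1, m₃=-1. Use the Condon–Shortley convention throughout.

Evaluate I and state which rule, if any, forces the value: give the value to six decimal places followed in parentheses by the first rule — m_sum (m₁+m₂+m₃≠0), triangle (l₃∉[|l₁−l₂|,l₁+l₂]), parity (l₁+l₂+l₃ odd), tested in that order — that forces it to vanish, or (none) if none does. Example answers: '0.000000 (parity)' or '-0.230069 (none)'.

-0.094091 (none)

Checks pass: Σm=0; 12 even; l₃=6∈[2,6].
(2·2+1)(2·4+1)(2·6+1) = 585
Δ: 0! 4! 8! / 13! → 1/6435
sum: t=0:+1/2304 = 1/2304
3j²(2 4 6; 0 0 0) = Δ·Π!·Σ² = 5/143  (sign +1)
sum: t=0:+1/17280 = 1/17280
3j²(2 4 6; 2 -1 -1) = Δ·Π!·Σ² = 7/1287  (sign -1)
combine: 4πI² = 585·5/143·7/1287 = 175/1573
take √, sign -1: I = -0.09409136
No selection rule forces the value: the integral is nonzero (none).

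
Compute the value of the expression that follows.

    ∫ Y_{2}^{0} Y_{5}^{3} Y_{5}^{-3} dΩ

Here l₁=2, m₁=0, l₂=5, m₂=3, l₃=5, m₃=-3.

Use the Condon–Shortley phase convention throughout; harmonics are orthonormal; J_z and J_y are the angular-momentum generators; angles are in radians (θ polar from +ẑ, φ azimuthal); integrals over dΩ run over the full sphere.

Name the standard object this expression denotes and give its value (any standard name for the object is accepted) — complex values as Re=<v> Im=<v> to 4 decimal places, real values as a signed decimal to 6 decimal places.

Gaunt coefficient, -0.016174

This is a Gaunt coefficient — the integral of a triple product of spherical harmonics over the sphere.
m-sum 0 ✓  L=12 even ✓  3≤5≤7 ✓
Π(2lᵢ+1) = 5×11×11 = 605
triangle coeff Δ(2,5,5) = 1/38610
Σ_t [0,2]: t=0:+1/2880 t=1:−1/576 t=2:+1/2880 = -1/960
(3j)²=10/429 [(2 5 5; 0 0 0)], sign=+1
Σ_t [0,2]: t=0:+1/161280 t=1:−1/5040 t=2:+1/5760 = -1/53760
(3j)²=1/4290 [(2 5 5; 0 3 -3)], sign=-1
⇒ 4πI² = 5/1521
I = (-1)√(5/1521/(4π)) = -0.01617393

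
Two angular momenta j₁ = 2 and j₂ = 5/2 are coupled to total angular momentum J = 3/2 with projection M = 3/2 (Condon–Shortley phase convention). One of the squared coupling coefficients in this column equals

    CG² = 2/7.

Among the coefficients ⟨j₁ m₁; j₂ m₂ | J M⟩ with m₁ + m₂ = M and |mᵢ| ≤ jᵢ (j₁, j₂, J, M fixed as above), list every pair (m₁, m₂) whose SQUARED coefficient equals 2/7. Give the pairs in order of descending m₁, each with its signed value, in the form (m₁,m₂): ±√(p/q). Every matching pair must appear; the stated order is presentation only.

(-1,5/2): −√(2/7)

Admissible pairs with m₁+m₂ = M = 3/2: (-1,5/2), (0,3/2), (1,1/2), (2,-1/2)
  (m₁,m₂)=(2,-1/2): CG² = 4/35, CG = +√(4/35)
  (m₁,m₂)=(1,1/2): CG² = 9/35, CG = −√(9/35)
  (m₁,m₂)=(0,3/2): CG² = 12/35, CG = +√(12/35)
  (m₁,m₂)=(-1,5/2): CG² = 2/7, CG = −√(2/7)   ← matches the target
Pairs with CG² = 2/7: (-1,5/2): −√(2/7)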